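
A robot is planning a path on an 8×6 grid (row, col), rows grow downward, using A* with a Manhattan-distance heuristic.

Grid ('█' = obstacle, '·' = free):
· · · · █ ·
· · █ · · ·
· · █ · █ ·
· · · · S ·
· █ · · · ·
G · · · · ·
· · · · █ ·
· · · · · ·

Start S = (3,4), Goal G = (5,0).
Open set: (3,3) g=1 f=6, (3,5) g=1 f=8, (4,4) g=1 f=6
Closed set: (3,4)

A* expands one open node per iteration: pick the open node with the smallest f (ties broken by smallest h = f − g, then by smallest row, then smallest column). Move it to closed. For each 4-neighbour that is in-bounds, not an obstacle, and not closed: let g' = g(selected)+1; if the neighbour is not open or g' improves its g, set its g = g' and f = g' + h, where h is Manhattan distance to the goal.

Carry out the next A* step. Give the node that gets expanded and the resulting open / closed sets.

expanded=(3,3); open=[(2,3) g=2 f=8, (3,2) g=2 f=6, (3,5) g=1 f=8, (4,3) g=2 f=6, (4,4) g=1 f=6]; closed=[(3,3), (3,4)]

step 1: expand (3,3) (f=6, h=5) → closed; open now [(2,3) g=2 f=8, (3,2) g=2 f=6, (3,5) g=1 f=8, (4,3) g=2 f=6, (4,4) g=1 f=6]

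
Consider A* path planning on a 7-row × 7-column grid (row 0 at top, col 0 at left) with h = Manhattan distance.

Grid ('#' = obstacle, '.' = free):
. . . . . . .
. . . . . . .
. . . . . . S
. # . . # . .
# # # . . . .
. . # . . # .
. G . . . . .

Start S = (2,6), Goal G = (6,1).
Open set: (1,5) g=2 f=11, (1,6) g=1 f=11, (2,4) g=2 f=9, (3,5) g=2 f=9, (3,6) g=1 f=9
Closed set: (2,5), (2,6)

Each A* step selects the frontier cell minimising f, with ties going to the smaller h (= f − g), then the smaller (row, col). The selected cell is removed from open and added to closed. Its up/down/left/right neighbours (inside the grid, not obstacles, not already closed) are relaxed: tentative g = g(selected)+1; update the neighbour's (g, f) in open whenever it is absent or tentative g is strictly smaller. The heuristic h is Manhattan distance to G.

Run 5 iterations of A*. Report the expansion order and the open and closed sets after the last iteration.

step 1: expand (2,4) (f=9, h=7) → closed; open now [(1,4) g=3 f=11, (1,5) g=2 f=11, (1,6) g=1 f=11, (2,3) g=3 f=9, (3,5) g=2 f=9, (3,6) g=1 f=9]
step 2: expand (2,3) (f=9, h=6) → closed; open now [(1,3) g=4 f=11, (1,4) g=3 f=11, (1,5) g=2 f=11, (1,6) g=1 f=11, (2,2) g=4 f=9, (3,3) g=4 f=9, (3,5) g=2 f=9, (3,6) g=1 f=9]
step 3: expand (2,2) (f=9, h=5) → closed; open now [(1,2) g=5 f=11, (1,3) g=4 f=11, (1,4) g=3 f=11, (1,5) g=2 f=11, (1,6) g=1 f=11, (2,1) g=5 f=9, (3,2) g=5 f=9, (3,3) g=4 f=9, (3,5) g=2 f=9, (3,6) g=1 f=9]
step 4: expand (2,1) (f=9, h=4) → closed; open now [(1,1) g=6 f=11, (1,2) g=5 f=11, (1,3) g=4 f=11, (1,4) g=3 f=11, (1,5) g=2 f=11, (1,6) g=1 f=11, (2,0) g=6 f=11, (3,2) g=5 f=9, (3,3) g=4 f=9, (3,5) g=2 f=9, (3,6) g=1 f=9]
step 5: expand (3,2) (f=9, h=4) → closed; open now [(1,1) g=6 f=11, (1,2) g=5 f=11, (1,3) g=4 f=11, (1,4) g=3 f=11, (1,5) g=2 f=11, (1,6) g=1 f=11, (2,0) g=6 f=11, (3,3) g=4 f=9, (3,5) g=2 f=9, (3,6) g=1 f=9]

order=[(2,4) → (2,3) → (2,2) → (2,1) → (3,2)]; open=[(1,1) g=6 f=11, (1,2) g=5 f=11, (1,3) g=4 f=11, (1,4) g=3 f=11, (1,5) g=2 f=11, (1,6) g=1 f=11, (2,0) g=6 f=11, (3,3) g=4 f=9, (3,5) g=2 f=9, (3,6) g=1 f=9]; closed=[(2,1), (2,2), (2,3), (2,4), (2,5), (2,6), (3,2)]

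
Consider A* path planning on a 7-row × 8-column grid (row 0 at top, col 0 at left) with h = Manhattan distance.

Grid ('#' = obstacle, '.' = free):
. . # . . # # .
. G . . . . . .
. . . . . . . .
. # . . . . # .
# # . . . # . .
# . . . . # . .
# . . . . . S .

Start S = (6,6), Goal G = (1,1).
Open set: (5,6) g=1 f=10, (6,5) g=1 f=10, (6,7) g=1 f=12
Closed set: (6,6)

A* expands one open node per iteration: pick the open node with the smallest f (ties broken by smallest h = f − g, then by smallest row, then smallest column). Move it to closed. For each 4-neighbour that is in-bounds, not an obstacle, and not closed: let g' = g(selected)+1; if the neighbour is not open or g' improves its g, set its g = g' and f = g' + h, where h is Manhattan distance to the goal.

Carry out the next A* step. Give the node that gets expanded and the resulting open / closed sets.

expanded=(5,6); open=[(4,6) g=2 f=10, (5,7) g=2 f=12, (6,5) g=1 f=10, (6,7) g=1 f=12]; closed=[(5,6), (6,6)]

step 1: expand (5,6) (f=10, h=9) → closed; open now [(4,6) g=2 f=10, (5,7) g=2 f=12, (6,5) g=1 f=10, (6,7) g=1 f=12]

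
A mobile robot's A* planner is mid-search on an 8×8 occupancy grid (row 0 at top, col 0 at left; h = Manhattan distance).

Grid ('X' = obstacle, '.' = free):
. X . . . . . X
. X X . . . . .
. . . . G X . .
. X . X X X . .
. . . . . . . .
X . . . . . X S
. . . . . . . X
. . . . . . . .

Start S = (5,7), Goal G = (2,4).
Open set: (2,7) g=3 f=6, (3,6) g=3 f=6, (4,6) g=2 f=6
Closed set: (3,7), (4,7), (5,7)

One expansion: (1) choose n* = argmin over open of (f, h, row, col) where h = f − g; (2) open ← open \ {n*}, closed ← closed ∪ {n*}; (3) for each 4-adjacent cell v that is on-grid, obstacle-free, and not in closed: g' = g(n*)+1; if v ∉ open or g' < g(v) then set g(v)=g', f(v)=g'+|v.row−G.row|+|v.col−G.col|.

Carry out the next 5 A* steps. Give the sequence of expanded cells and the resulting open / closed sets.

order=[(2,7) → (2,6) → (3,6) → (4,6) → (4,5)]; open=[(1,6) g=5 f=8, (1,7) g=4 f=8, (4,4) g=4 f=6, (5,5) g=4 f=8]; closed=[(2,6), (2,7), (3,6), (3,7), (4,5), (4,6), (4,7), (5,7)]

step 1: expand (2,7) (f=6, h=3) → closed; open now [(1,7) g=4 f=8, (2,6) g=4 f=6, (3,6) g=3 f=6, (4,6) g=2 f=6]
step 2: expand (2,6) (f=6, h=2) → closed; open now [(1,6) g=5 f=8, (1,7) g=4 f=8, (3,6) g=3 f=6, (4,6) g=2 f=6]
step 3: expand (3,6) (f=6, h=3) → closed; open now [(1,6) g=5 f=8, (1,7) g=4 f=8, (4,6) g=2 f=6]
step 4: expand (4,6) (f=6, h=4) → closed; open now [(1,6) g=5 f=8, (1,7) g=4 f=8, (4,5) g=3 f=6]
step 5: expand (4,5) (f=6, h=3) → closed; open now [(1,6) g=5 f=8, (1,7) g=4 f=8, (4,4) g=4 f=6, (5,5) g=4 f=8]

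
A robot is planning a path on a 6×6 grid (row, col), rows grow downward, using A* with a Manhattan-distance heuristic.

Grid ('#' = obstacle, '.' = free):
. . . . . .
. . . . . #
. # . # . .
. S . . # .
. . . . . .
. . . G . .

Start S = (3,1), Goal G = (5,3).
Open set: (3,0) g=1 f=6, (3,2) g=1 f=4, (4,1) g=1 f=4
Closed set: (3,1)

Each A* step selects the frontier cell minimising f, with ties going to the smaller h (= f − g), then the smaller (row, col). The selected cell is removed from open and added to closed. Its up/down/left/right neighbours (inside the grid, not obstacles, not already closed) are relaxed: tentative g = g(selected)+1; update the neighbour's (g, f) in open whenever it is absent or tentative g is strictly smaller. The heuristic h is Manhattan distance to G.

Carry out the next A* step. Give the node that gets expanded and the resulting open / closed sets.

step 1: expand (3,2) (f=4, h=3) → closed; open now [(2,2) g=2 f=6, (3,0) g=1 f=6, (3,3) g=2 f=4, (4,1) g=1 f=4, (4,2) g=2 f=4]

expanded=(3,2); open=[(2,2) g=2 f=6, (3,0) g=1 f=6, (3,3) g=2 f=4, (4,1) g=1 f=4, (4,2) g=2 f=4]; closed=[(3,1), (3,2)]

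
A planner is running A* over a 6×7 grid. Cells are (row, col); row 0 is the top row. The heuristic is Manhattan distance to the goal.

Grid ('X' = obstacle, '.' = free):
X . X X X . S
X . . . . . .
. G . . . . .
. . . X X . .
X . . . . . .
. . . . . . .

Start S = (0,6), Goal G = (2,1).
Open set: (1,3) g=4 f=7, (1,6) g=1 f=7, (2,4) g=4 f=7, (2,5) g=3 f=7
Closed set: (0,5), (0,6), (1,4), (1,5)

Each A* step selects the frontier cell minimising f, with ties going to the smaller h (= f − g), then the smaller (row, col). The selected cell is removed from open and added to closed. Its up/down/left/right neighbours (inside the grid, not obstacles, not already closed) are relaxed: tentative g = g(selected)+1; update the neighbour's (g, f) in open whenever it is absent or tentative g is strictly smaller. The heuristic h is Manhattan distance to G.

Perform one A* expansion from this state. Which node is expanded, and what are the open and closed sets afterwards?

expanded=(1,3); open=[(1,2) g=5 f=7, (1,6) g=1 f=7, (2,3) g=5 f=7, (2,4) g=4 f=7, (2,5) g=3 f=7]; closed=[(0,5), (0,6), (1,3), (1,4), (1,5)]

step 1: expand (1,3) (f=7, h=3) → closed; open now [(1,2) g=5 f=7, (1,6) g=1 f=7, (2,3) g=5 f=7, (2,4) g=4 f=7, (2,5) g=3 f=7]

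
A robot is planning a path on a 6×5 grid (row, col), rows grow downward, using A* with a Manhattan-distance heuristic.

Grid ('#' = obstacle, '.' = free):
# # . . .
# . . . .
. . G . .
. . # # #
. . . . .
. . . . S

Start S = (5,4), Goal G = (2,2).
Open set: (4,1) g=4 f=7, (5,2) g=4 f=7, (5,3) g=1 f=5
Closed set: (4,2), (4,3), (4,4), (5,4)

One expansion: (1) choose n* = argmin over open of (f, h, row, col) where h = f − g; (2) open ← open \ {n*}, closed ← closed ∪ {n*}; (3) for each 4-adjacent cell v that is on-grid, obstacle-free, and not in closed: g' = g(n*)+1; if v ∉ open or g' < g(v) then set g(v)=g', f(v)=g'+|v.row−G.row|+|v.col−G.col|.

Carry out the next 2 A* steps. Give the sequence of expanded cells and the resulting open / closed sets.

order=[(5,3) → (5,2)]; open=[(4,1) g=4 f=7, (5,1) g=3 f=7]; closed=[(4,2), (4,3), (4,4), (5,2), (5,3), (5,4)]

step 1: expand (5,3) (f=5, h=4) → closed; open now [(4,1) g=4 f=7, (5,2) g=2 f=5]
step 2: expand (5,2) (f=5, h=3) → closed; open now [(4,1) g=4 f=7, (5,1) g=3 f=7]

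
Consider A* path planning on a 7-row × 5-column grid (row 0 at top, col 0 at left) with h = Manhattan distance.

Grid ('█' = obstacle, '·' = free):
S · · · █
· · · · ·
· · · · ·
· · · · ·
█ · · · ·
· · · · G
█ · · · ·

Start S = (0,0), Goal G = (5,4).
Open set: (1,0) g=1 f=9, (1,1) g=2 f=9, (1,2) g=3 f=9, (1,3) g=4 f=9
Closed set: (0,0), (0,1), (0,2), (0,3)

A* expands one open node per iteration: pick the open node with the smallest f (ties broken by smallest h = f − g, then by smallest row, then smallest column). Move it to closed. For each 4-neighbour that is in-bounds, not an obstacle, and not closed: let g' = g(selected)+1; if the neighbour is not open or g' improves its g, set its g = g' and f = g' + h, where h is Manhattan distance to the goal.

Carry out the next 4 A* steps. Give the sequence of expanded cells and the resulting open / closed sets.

step 1: expand (1,3) (f=9, h=5) → closed; open now [(1,0) g=1 f=9, (1,1) g=2 f=9, (1,2) g=3 f=9, (1,4) g=5 f=9, (2,3) g=5 f=9]
step 2: expand (1,4) (f=9, h=4) → closed; open now [(1,0) g=1 f=9, (1,1) g=2 f=9, (1,2) g=3 f=9, (2,3) g=5 f=9, (2,4) g=6 f=9]
step 3: expand (2,4) (f=9, h=3) → closed; open now [(1,0) g=1 f=9, (1,1) g=2 f=9, (1,2) g=3 f=9, (2,3) g=5 f=9, (3,4) g=7 f=9]
step 4: expand (3,4) (f=9, h=2) → closed; open now [(1,0) g=1 f=9, (1,1) g=2 f=9, (1,2) g=3 f=9, (2,3) g=5 f=9, (3,3) g=8 f=11, (4,4) g=8 f=9]

order=[(1,3) → (1,4) → (2,4) → (3,4)]; open=[(1,0) g=1 f=9, (1,1) g=2 f=9, (1,2) g=3 f=9, (2,3) g=5 f=9, (3,3) g=8 f=11, (4,4) g=8 f=9]; closed=[(0,0), (0,1), (0,2), (0,3), (1,3), (1,4), (2,4), (3,4)]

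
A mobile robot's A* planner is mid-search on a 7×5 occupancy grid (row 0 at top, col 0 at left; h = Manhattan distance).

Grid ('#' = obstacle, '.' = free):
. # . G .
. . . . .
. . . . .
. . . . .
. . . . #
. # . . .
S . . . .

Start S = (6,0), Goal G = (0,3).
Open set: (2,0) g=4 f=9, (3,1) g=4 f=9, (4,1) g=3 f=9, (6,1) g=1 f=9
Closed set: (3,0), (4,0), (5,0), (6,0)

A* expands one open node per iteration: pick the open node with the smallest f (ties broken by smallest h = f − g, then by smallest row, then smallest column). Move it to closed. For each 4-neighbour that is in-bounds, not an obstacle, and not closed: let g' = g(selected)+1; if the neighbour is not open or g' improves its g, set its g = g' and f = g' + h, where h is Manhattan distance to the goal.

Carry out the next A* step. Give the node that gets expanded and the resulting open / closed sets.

step 1: expand (2,0) (f=9, h=5) → closed; open now [(1,0) g=5 f=9, (2,1) g=5 f=9, (3,1) g=4 f=9, (4,1) g=3 f=9, (6,1) g=1 f=9]

expanded=(2,0); open=[(1,0) g=5 f=9, (2,1) g=5 f=9, (3,1) g=4 f=9, (4,1) g=3 f=9, (6,1) g=1 f=9]; closed=[(2,0), (3,0), (4,0), (5,0), (6,0)]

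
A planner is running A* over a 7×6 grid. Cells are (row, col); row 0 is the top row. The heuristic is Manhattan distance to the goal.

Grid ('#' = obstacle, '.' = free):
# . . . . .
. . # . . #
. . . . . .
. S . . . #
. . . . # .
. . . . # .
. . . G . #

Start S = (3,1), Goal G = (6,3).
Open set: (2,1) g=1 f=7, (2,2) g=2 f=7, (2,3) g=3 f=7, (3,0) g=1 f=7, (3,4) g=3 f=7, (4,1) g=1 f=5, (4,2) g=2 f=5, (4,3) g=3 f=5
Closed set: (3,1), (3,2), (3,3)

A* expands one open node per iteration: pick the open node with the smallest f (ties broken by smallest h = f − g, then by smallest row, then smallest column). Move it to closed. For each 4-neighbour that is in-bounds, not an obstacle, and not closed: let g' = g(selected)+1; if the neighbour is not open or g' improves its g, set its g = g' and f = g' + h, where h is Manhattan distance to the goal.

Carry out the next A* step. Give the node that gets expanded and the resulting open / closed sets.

step 1: expand (4,3) (f=5, h=2) → closed; open now [(2,1) g=1 f=7, (2,2) g=2 f=7, (2,3) g=3 f=7, (3,0) g=1 f=7, (3,4) g=3 f=7, (4,1) g=1 f=5, (4,2) g=2 f=5, (5,3) g=4 f=5]

expanded=(4,3); open=[(2,1) g=1 f=7, (2,2) g=2 f=7, (2,3) g=3 f=7, (3,0) g=1 f=7, (3,4) g=3 f=7, (4,1) g=1 f=5, (4,2) g=2 f=5, (5,3) g=4 f=5]; closed=[(3,1), (3,2), (3,3), (4,3)]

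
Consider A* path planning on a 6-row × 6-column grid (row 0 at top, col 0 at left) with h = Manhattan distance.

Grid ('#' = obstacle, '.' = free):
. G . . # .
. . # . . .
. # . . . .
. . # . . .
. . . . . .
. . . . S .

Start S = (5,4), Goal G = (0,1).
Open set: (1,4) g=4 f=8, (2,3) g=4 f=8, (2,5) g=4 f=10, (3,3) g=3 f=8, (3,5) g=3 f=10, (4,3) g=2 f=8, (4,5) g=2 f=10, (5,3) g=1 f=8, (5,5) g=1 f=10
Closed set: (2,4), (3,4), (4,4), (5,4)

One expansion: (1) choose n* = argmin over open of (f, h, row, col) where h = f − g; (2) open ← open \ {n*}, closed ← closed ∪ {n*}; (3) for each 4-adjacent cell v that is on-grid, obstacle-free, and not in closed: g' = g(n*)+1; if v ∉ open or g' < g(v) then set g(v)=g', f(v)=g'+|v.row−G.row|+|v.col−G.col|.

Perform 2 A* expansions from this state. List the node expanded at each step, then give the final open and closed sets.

order=[(1,4) → (1,3)]; open=[(0,3) g=6 f=8, (1,5) g=5 f=10, (2,3) g=4 f=8, (2,5) g=4 f=10, (3,3) g=3 f=8, (3,5) g=3 f=10, (4,3) g=2 f=8, (4,5) g=2 f=10, (5,3) g=1 f=8, (5,5) g=1 f=10]; closed=[(1,3), (1,4), (2,4), (3,4), (4,4), (5,4)]

step 1: expand (1,4) (f=8, h=4) → closed; open now [(1,3) g=5 f=8, (1,5) g=5 f=10, (2,3) g=4 f=8, (2,5) g=4 f=10, (3,3) g=3 f=8, (3,5) g=3 f=10, (4,3) g=2 f=8, (4,5) g=2 f=10, (5,3) g=1 f=8, (5,5) g=1 f=10]
step 2: expand (1,3) (f=8, h=3) → closed; open now [(0,3) g=6 f=8, (1,5) g=5 f=10, (2,3) g=4 f=8, (2,5) g=4 f=10, (3,3) g=3 f=8, (3,5) g=3 f=10, (4,3) g=2 f=8, (4,5) g=2 f=10, (5,3) g=1 f=8, (5,5) g=1 f=10]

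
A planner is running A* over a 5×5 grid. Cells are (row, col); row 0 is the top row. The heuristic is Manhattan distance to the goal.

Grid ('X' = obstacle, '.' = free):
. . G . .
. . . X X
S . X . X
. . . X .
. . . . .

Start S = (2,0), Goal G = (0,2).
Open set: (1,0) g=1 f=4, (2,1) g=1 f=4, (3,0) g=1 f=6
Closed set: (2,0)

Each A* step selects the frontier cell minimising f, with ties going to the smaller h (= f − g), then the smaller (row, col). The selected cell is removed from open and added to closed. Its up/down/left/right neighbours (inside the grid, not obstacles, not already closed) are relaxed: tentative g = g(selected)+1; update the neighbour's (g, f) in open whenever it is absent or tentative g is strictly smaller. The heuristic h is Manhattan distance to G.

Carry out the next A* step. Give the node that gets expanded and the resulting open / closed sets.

step 1: expand (1,0) (f=4, h=3) → closed; open now [(0,0) g=2 f=4, (1,1) g=2 f=4, (2,1) g=1 f=4, (3,0) g=1 f=6]

expanded=(1,0); open=[(0,0) g=2 f=4, (1,1) g=2 f=4, (2,1) g=1 f=4, (3,0) g=1 f=6]; closed=[(1,0), (2,0)]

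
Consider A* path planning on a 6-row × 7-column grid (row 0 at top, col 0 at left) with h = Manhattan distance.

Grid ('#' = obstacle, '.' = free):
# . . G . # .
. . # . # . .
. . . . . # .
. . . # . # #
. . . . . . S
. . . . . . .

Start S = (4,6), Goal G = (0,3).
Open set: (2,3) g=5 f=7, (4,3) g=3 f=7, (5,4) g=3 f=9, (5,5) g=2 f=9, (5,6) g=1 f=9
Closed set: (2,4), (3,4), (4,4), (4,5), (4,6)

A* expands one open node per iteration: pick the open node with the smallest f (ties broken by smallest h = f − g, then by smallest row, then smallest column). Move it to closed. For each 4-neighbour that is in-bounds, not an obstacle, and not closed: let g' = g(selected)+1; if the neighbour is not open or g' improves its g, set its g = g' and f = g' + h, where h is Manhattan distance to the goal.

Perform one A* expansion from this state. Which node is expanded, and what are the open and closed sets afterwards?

step 1: expand (2,3) (f=7, h=2) → closed; open now [(1,3) g=6 f=7, (2,2) g=6 f=9, (4,3) g=3 f=7, (5,4) g=3 f=9, (5,5) g=2 f=9, (5,6) g=1 f=9]

expanded=(2,3); open=[(1,3) g=6 f=7, (2,2) g=6 f=9, (4,3) g=3 f=7, (5,4) g=3 f=9, (5,5) g=2 f=9, (5,6) g=1 f=9]; closed=[(2,3), (2,4), (3,4), (4,4), (4,5), (4,6)]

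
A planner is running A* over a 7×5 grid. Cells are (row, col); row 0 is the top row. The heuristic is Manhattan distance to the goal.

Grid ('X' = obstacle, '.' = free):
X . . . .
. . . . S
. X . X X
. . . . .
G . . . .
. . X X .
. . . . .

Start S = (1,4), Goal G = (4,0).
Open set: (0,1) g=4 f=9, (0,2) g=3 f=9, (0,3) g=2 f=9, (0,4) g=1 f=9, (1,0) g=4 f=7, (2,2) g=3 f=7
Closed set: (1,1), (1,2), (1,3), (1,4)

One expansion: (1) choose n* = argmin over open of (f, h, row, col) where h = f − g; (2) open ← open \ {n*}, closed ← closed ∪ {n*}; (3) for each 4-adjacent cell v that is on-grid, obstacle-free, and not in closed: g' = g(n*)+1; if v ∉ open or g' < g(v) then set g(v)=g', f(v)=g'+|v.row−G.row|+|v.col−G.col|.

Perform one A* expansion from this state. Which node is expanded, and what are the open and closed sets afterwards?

step 1: expand (1,0) (f=7, h=3) → closed; open now [(0,1) g=4 f=9, (0,2) g=3 f=9, (0,3) g=2 f=9, (0,4) g=1 f=9, (2,0) g=5 f=7, (2,2) g=3 f=7]

expanded=(1,0); open=[(0,1) g=4 f=9, (0,2) g=3 f=9, (0,3) g=2 f=9, (0,4) g=1 f=9, (2,0) g=5 f=7, (2,2) g=3 f=7]; closed=[(1,0), (1,1), (1,2), (1,3), (1,4)]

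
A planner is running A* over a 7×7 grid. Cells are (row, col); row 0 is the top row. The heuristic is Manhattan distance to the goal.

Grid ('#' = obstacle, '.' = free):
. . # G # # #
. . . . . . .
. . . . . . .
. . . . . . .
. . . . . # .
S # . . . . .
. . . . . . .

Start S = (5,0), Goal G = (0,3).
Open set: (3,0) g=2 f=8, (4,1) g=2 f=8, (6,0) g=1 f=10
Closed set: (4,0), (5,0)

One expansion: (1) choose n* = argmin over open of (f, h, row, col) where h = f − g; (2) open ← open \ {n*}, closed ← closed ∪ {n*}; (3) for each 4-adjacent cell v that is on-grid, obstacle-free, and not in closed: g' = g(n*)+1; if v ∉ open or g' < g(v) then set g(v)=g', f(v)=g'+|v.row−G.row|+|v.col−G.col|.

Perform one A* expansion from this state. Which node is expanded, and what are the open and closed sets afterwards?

expanded=(3,0); open=[(2,0) g=3 f=8, (3,1) g=3 f=8, (4,1) g=2 f=8, (6,0) g=1 f=10]; closed=[(3,0), (4,0), (5,0)]

step 1: expand (3,0) (f=8, h=6) → closed; open now [(2,0) g=3 f=8, (3,1) g=3 f=8, (4,1) g=2 f=8, (6,0) g=1 f=10]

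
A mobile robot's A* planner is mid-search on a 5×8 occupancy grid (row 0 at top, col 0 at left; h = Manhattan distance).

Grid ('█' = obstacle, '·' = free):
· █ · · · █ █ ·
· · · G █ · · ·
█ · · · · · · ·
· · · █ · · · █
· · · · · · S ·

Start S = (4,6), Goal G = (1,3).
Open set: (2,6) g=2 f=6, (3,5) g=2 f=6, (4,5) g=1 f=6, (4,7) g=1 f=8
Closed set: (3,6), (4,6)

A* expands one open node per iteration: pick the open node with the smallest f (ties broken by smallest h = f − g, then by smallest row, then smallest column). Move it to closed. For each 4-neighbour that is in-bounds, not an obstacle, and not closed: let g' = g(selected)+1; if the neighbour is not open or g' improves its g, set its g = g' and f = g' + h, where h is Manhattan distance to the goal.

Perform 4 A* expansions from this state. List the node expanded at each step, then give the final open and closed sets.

order=[(2,6) → (1,6) → (1,5) → (2,5)]; open=[(1,7) g=4 f=8, (2,4) g=4 f=6, (2,7) g=3 f=8, (3,5) g=2 f=6, (4,5) g=1 f=6, (4,7) g=1 f=8]; closed=[(1,5), (1,6), (2,5), (2,6), (3,6), (4,6)]

step 1: expand (2,6) (f=6, h=4) → closed; open now [(1,6) g=3 f=6, (2,5) g=3 f=6, (2,7) g=3 f=8, (3,5) g=2 f=6, (4,5) g=1 f=6, (4,7) g=1 f=8]
step 2: expand (1,6) (f=6, h=3) → closed; open now [(1,5) g=4 f=6, (1,7) g=4 f=8, (2,5) g=3 f=6, (2,7) g=3 f=8, (3,5) g=2 f=6, (4,5) g=1 f=6, (4,7) g=1 f=8]
step 3: expand (1,5) (f=6, h=2) → closed; open now [(1,7) g=4 f=8, (2,5) g=3 f=6, (2,7) g=3 f=8, (3,5) g=2 f=6, (4,5) g=1 f=6, (4,7) g=1 f=8]
step 4: expand (2,5) (f=6, h=3) → closed; open now [(1,7) g=4 f=8, (2,4) g=4 f=6, (2,7) g=3 f=8, (3,5) g=2 f=6, (4,5) g=1 f=6, (4,7) g=1 f=8]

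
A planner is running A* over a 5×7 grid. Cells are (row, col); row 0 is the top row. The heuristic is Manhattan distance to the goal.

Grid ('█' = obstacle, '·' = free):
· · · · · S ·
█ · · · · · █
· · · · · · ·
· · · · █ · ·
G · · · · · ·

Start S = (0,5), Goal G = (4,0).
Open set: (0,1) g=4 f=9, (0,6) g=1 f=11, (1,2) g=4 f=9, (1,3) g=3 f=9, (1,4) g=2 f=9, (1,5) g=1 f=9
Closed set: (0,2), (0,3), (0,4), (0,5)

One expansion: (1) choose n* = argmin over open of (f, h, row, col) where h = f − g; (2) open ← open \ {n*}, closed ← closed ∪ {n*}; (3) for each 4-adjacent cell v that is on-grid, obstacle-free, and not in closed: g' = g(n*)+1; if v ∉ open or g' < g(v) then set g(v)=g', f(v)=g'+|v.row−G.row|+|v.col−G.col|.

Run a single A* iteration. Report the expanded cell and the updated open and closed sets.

expanded=(0,1); open=[(0,0) g=5 f=9, (0,6) g=1 f=11, (1,1) g=5 f=9, (1,2) g=4 f=9, (1,3) g=3 f=9, (1,4) g=2 f=9, (1,5) g=1 f=9]; closed=[(0,1), (0,2), (0,3), (0,4), (0,5)]

step 1: expand (0,1) (f=9, h=5) → closed; open now [(0,0) g=5 f=9, (0,6) g=1 f=11, (1,1) g=5 f=9, (1,2) g=4 f=9, (1,3) g=3 f=9, (1,4) g=2 f=9, (1,5) g=1 f=9]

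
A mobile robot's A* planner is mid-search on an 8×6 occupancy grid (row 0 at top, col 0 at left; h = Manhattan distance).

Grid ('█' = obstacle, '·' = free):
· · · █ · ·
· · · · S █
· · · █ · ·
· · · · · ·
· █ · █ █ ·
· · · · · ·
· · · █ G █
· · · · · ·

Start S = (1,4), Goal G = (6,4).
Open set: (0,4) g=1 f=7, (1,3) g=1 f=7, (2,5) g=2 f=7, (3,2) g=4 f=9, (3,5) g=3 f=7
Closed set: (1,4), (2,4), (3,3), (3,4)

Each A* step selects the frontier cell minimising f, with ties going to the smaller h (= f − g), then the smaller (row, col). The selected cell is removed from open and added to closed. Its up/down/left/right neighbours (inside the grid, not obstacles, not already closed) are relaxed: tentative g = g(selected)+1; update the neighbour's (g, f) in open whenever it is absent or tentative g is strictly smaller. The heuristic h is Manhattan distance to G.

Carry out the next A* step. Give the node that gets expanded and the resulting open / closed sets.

step 1: expand (3,5) (f=7, h=4) → closed; open now [(0,4) g=1 f=7, (1,3) g=1 f=7, (2,5) g=2 f=7, (3,2) g=4 f=9, (4,5) g=4 f=7]

expanded=(3,5); open=[(0,4) g=1 f=7, (1,3) g=1 f=7, (2,5) g=2 f=7, (3,2) g=4 f=9, (4,5) g=4 f=7]; closed=[(1,4), (2,4), (3,3), (3,4), (3,5)]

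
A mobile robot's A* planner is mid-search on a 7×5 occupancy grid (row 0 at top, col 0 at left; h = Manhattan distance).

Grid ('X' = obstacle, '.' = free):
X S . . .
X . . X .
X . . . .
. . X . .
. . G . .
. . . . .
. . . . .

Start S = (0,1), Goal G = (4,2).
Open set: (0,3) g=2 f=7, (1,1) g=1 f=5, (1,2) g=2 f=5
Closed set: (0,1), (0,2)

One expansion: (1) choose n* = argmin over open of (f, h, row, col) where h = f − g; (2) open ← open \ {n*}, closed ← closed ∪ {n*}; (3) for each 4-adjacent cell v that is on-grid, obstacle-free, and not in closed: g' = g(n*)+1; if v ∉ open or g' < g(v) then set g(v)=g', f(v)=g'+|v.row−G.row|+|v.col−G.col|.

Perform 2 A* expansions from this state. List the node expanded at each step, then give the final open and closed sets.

step 1: expand (1,2) (f=5, h=3) → closed; open now [(0,3) g=2 f=7, (1,1) g=1 f=5, (2,2) g=3 f=5]
step 2: expand (2,2) (f=5, h=2) → closed; open now [(0,3) g=2 f=7, (1,1) g=1 f=5, (2,1) g=4 f=7, (2,3) g=4 f=7]

order=[(1,2) → (2,2)]; open=[(0,3) g=2 f=7, (1,1) g=1 f=5, (2,1) g=4 f=7, (2,3) g=4 f=7]; closed=[(0,1), (0,2), (1,2), (2,2)]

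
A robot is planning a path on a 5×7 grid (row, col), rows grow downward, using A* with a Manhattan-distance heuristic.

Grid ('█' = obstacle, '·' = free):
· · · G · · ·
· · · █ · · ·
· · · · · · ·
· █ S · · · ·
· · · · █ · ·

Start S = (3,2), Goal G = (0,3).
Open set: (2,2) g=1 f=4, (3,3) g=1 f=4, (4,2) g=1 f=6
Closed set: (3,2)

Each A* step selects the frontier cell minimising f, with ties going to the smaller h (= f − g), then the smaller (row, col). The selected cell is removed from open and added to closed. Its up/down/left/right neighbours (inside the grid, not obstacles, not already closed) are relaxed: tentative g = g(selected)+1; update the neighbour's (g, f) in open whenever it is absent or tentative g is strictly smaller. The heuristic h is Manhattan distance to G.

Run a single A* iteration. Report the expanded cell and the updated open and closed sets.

expanded=(2,2); open=[(1,2) g=2 f=4, (2,1) g=2 f=6, (2,3) g=2 f=4, (3,3) g=1 f=4, (4,2) g=1 f=6]; closed=[(2,2), (3,2)]

step 1: expand (2,2) (f=4, h=3) → closed; open now [(1,2) g=2 f=4, (2,1) g=2 f=6, (2,3) g=2 f=4, (3,3) g=1 f=4, (4,2) g=1 f=6]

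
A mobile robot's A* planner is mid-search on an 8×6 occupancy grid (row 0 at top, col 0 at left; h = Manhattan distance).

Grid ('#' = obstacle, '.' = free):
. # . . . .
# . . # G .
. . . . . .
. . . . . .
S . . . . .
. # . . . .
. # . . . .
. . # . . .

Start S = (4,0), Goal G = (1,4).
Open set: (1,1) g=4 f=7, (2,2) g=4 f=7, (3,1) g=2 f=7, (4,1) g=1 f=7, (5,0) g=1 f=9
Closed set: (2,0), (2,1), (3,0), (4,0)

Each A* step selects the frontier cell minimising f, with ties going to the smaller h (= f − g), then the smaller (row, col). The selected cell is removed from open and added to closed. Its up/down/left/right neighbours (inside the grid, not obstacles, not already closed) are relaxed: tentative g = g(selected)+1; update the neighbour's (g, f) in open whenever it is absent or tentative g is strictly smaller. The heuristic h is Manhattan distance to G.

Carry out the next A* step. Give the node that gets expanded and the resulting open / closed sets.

step 1: expand (1,1) (f=7, h=3) → closed; open now [(1,2) g=5 f=7, (2,2) g=4 f=7, (3,1) g=2 f=7, (4,1) g=1 f=7, (5,0) g=1 f=9]

expanded=(1,1); open=[(1,2) g=5 f=7, (2,2) g=4 f=7, (3,1) g=2 f=7, (4,1) g=1 f=7, (5,0) g=1 f=9]; closed=[(1,1), (2,0), (2,1), (3,0), (4,0)]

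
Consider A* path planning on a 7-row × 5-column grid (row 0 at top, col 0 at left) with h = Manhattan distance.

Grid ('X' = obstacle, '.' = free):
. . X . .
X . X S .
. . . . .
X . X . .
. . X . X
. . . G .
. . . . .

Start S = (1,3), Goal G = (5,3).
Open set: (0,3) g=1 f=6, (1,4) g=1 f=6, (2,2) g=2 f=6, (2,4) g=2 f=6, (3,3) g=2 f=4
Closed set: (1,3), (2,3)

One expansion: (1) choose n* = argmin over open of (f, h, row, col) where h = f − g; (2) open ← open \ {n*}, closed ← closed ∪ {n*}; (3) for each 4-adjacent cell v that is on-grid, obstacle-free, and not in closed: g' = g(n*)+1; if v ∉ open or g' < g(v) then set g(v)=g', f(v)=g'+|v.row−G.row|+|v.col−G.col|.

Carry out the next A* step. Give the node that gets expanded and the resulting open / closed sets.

expanded=(3,3); open=[(0,3) g=1 f=6, (1,4) g=1 f=6, (2,2) g=2 f=6, (2,4) g=2 f=6, (3,4) g=3 f=6, (4,3) g=3 f=4]; closed=[(1,3), (2,3), (3,3)]

step 1: expand (3,3) (f=4, h=2) → closed; open now [(0,3) g=1 f=6, (1,4) g=1 f=6, (2,2) g=2 f=6, (2,4) g=2 f=6, (3,4) g=3 f=6, (4,3) g=3 f=4]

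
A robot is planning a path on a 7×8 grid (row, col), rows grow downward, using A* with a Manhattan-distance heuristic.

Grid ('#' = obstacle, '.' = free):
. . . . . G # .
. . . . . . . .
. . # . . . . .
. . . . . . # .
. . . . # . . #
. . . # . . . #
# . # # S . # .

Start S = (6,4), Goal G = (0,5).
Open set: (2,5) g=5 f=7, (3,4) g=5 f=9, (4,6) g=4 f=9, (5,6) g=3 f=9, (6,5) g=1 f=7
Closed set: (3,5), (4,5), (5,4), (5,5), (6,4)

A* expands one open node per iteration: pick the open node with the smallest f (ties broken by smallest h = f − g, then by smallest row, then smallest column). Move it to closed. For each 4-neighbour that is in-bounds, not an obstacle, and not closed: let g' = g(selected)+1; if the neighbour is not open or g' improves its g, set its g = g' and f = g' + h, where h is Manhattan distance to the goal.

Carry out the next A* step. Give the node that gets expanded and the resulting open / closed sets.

step 1: expand (2,5) (f=7, h=2) → closed; open now [(1,5) g=6 f=7, (2,4) g=6 f=9, (2,6) g=6 f=9, (3,4) g=5 f=9, (4,6) g=4 f=9, (5,6) g=3 f=9, (6,5) g=1 f=7]

expanded=(2,5); open=[(1,5) g=6 f=7, (2,4) g=6 f=9, (2,6) g=6 f=9, (3,4) g=5 f=9, (4,6) g=4 f=9, (5,6) g=3 f=9, (6,5) g=1 f=7]; closed=[(2,5), (3,5), (4,5), (5,4), (5,5), (6,4)]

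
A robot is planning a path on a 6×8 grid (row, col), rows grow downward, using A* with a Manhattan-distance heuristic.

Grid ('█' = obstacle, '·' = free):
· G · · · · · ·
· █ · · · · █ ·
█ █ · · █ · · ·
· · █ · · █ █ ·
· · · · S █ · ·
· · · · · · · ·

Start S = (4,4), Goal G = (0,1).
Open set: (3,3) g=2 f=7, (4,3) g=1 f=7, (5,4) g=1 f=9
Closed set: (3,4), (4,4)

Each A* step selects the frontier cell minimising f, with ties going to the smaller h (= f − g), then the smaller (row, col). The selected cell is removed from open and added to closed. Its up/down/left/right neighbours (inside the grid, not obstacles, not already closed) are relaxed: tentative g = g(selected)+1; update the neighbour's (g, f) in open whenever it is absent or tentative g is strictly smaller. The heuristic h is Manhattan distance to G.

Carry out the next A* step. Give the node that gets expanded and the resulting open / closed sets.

step 1: expand (3,3) (f=7, h=5) → closed; open now [(2,3) g=3 f=7, (4,3) g=1 f=7, (5,4) g=1 f=9]

expanded=(3,3); open=[(2,3) g=3 f=7, (4,3) g=1 f=7, (5,4) g=1 f=9]; closed=[(3,3), (3,4), (4,4)]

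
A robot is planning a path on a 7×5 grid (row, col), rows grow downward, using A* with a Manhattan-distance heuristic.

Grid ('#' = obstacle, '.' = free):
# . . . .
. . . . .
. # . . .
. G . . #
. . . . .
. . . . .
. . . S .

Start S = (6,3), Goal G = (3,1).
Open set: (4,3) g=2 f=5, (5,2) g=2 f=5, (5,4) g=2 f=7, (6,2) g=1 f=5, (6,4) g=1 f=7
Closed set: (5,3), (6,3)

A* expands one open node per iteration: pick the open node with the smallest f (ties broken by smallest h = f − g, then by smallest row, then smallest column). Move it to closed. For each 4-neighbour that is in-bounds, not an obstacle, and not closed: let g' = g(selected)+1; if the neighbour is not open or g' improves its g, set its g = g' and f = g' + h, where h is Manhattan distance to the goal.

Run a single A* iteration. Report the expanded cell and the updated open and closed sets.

step 1: expand (4,3) (f=5, h=3) → closed; open now [(3,3) g=3 f=5, (4,2) g=3 f=5, (4,4) g=3 f=7, (5,2) g=2 f=5, (5,4) g=2 f=7, (6,2) g=1 f=5, (6,4) g=1 f=7]

expanded=(4,3); open=[(3,3) g=3 f=5, (4,2) g=3 f=5, (4,4) g=3 f=7, (5,2) g=2 f=5, (5,4) g=2 f=7, (6,2) g=1 f=5, (6,4) g=1 f=7]; closed=[(4,3), (5,3), (6,3)]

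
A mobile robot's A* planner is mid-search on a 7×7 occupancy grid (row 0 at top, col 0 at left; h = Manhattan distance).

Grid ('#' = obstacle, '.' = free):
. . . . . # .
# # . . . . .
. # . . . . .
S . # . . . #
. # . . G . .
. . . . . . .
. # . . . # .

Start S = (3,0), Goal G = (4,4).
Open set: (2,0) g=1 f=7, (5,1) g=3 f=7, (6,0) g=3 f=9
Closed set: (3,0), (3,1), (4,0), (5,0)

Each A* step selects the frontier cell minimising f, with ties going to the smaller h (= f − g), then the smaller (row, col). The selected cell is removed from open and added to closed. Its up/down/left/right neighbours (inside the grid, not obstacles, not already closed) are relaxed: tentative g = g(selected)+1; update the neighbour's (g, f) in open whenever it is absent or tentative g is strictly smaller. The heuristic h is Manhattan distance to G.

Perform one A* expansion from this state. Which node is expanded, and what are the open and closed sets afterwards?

step 1: expand (5,1) (f=7, h=4) → closed; open now [(2,0) g=1 f=7, (5,2) g=4 f=7, (6,0) g=3 f=9]

expanded=(5,1); open=[(2,0) g=1 f=7, (5,2) g=4 f=7, (6,0) g=3 f=9]; closed=[(3,0), (3,1), (4,0), (5,0), (5,1)]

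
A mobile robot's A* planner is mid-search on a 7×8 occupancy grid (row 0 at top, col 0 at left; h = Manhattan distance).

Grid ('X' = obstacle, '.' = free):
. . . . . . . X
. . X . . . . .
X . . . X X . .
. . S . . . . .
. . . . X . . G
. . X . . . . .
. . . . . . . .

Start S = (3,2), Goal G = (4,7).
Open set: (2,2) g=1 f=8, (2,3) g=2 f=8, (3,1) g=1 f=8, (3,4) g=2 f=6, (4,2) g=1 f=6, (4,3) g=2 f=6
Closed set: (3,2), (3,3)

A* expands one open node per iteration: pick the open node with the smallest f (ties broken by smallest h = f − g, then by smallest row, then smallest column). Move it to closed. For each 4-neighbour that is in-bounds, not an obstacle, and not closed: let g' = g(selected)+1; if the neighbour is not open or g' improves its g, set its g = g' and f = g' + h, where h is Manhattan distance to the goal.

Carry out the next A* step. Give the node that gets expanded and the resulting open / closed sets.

step 1: expand (3,4) (f=6, h=4) → closed; open now [(2,2) g=1 f=8, (2,3) g=2 f=8, (3,1) g=1 f=8, (3,5) g=3 f=6, (4,2) g=1 f=6, (4,3) g=2 f=6]

expanded=(3,4); open=[(2,2) g=1 f=8, (2,3) g=2 f=8, (3,1) g=1 f=8, (3,5) g=3 f=6, (4,2) g=1 f=6, (4,3) g=2 f=6]; closed=[(3,2), (3,3), (3,4)]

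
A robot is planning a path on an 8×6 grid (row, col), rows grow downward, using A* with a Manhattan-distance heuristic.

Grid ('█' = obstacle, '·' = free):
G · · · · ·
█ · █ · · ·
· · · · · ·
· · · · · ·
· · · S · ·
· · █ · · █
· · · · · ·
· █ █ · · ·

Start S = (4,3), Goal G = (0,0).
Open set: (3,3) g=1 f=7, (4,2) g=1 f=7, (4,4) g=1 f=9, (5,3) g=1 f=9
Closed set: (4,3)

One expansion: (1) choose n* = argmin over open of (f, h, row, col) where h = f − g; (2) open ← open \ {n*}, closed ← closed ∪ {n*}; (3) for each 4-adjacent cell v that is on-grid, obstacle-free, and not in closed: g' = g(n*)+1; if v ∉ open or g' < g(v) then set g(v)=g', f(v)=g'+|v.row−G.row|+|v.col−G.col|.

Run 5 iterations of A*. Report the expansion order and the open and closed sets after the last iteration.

step 1: expand (3,3) (f=7, h=6) → closed; open now [(2,3) g=2 f=7, (3,2) g=2 f=7, (3,4) g=2 f=9, (4,2) g=1 f=7, (4,4) g=1 f=9, (5,3) g=1 f=9]
step 2: expand (2,3) (f=7, h=5) → closed; open now [(1,3) g=3 f=7, (2,2) g=3 f=7, (2,4) g=3 f=9, (3,2) g=2 f=7, (3,4) g=2 f=9, (4,2) g=1 f=7, (4,4) g=1 f=9, (5,3) g=1 f=9]
step 3: expand (1,3) (f=7, h=4) → closed; open now [(0,3) g=4 f=7, (1,4) g=4 f=9, (2,2) g=3 f=7, (2,4) g=3 f=9, (3,2) g=2 f=7, (3,4) g=2 f=9, (4,2) g=1 f=7, (4,4) g=1 f=9, (5,3) g=1 f=9]
step 4: expand (0,3) (f=7, h=3) → closed; open now [(0,2) g=5 f=7, (0,4) g=5 f=9, (1,4) g=4 f=9, (2,2) g=3 f=7, (2,4) g=3 f=9, (3,2) g=2 f=7, (3,4) g=2 f=9, (4,2) g=1 f=7, (4,4) g=1 f=9, (5,3) g=1 f=9]
step 5: expand (0,2) (f=7, h=2) → closed; open now [(0,1) g=6 f=7, (0,4) g=5 f=9, (1,4) g=4 f=9, (2,2) g=3 f=7, (2,4) g=3 f=9, (3,2) g=2 f=7, (3,4) g=2 f=9, (4,2) g=1 f=7, (4,4) g=1 f=9, (5,3) g=1 f=9]

order=[(3,3) → (2,3) → (1,3) → (0,3) → (0,2)]; open=[(0,1) g=6 f=7, (0,4) g=5 f=9, (1,4) g=4 f=9, (2,2) g=3 f=7, (2,4) g=3 f=9, (3,2) g=2 f=7, (3,4) g=2 f=9, (4,2) g=1 f=7, (4,4) g=1 f=9, (5,3) g=1 f=9]; closed=[(0,2), (0,3), (1,3), (2,3), (3,3), (4,3)]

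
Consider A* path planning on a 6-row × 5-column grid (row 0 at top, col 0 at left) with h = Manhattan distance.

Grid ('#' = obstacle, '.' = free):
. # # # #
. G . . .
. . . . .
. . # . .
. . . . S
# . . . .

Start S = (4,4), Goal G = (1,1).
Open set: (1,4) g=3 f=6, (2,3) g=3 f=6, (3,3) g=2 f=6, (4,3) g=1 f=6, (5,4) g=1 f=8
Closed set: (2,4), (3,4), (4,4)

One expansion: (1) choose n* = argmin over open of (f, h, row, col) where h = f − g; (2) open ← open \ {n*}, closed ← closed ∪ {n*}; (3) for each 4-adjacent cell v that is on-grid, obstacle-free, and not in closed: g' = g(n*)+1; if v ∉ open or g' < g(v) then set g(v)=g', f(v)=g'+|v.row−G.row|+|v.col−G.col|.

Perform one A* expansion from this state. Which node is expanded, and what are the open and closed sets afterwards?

expanded=(1,4); open=[(1,3) g=4 f=6, (2,3) g=3 f=6, (3,3) g=2 f=6, (4,3) g=1 f=6, (5,4) g=1 f=8]; closed=[(1,4), (2,4), (3,4), (4,4)]

step 1: expand (1,4) (f=6, h=3) → closed; open now [(1,3) g=4 f=6, (2,3) g=3 f=6, (3,3) g=2 f=6, (4,3) g=1 f=6, (5,4) g=1 f=8]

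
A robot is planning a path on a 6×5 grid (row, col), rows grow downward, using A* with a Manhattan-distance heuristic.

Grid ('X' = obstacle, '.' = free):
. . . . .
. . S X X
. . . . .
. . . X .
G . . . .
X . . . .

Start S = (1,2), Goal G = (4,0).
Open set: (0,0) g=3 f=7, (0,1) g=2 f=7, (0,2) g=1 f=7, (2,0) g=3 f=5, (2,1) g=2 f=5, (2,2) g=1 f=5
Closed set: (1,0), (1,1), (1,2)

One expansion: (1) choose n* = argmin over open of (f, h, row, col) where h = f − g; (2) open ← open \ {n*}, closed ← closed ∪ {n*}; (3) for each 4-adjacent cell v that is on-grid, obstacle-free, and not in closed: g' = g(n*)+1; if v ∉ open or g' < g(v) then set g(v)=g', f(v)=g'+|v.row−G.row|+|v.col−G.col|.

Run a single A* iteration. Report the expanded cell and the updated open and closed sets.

expanded=(2,0); open=[(0,0) g=3 f=7, (0,1) g=2 f=7, (0,2) g=1 f=7, (2,1) g=2 f=5, (2,2) g=1 f=5, (3,0) g=4 f=5]; closed=[(1,0), (1,1), (1,2), (2,0)]

step 1: expand (2,0) (f=5, h=2) → closed; open now [(0,0) g=3 f=7, (0,1) g=2 f=7, (0,2) g=1 f=7, (2,1) g=2 f=5, (2,2) g=1 f=5, (3,0) g=4 f=5]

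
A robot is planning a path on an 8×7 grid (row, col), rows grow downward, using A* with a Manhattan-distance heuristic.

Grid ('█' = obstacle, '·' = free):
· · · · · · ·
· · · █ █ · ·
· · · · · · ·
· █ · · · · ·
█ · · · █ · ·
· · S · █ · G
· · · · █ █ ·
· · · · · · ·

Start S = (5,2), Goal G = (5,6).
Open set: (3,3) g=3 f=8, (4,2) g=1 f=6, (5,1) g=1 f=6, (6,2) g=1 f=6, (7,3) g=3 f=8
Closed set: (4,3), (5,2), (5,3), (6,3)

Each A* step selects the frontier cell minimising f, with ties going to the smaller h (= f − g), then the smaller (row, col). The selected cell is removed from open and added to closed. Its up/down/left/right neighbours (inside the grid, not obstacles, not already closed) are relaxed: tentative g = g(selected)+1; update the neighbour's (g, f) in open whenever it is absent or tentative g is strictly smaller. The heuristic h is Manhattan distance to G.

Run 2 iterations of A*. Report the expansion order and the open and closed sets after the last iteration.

step 1: expand (4,2) (f=6, h=5) → closed; open now [(3,2) g=2 f=8, (3,3) g=3 f=8, (4,1) g=2 f=8, (5,1) g=1 f=6, (6,2) g=1 f=6, (7,3) g=3 f=8]
step 2: expand (5,1) (f=6, h=5) → closed; open now [(3,2) g=2 f=8, (3,3) g=3 f=8, (4,1) g=2 f=8, (5,0) g=2 f=8, (6,1) g=2 f=8, (6,2) g=1 f=6, (7,3) g=3 f=8]

order=[(4,2) → (5,1)]; open=[(3,2) g=2 f=8, (3,3) g=3 f=8, (4,1) g=2 f=8, (5,0) g=2 f=8, (6,1) g=2 f=8, (6,2) g=1 f=6, (7,3) g=3 f=8]; closed=[(4,2), (4,3), (5,1), (5,2), (5,3), (6,3)]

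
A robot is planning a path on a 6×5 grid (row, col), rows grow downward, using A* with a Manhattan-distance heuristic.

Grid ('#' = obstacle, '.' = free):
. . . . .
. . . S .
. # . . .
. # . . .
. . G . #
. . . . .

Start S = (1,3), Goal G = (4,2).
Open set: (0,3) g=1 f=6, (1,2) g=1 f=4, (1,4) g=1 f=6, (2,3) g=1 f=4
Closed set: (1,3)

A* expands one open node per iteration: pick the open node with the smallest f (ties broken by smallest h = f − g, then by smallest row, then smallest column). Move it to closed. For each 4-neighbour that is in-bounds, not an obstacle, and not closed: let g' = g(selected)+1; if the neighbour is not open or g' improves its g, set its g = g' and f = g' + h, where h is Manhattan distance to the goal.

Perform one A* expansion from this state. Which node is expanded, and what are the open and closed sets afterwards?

expanded=(1,2); open=[(0,2) g=2 f=6, (0,3) g=1 f=6, (1,1) g=2 f=6, (1,4) g=1 f=6, (2,2) g=2 f=4, (2,3) g=1 f=4]; closed=[(1,2), (1,3)]

step 1: expand (1,2) (f=4, h=3) → closed; open now [(0,2) g=2 f=6, (0,3) g=1 f=6, (1,1) g=2 f=6, (1,4) g=1 f=6, (2,2) g=2 f=4, (2,3) g=1 f=4]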